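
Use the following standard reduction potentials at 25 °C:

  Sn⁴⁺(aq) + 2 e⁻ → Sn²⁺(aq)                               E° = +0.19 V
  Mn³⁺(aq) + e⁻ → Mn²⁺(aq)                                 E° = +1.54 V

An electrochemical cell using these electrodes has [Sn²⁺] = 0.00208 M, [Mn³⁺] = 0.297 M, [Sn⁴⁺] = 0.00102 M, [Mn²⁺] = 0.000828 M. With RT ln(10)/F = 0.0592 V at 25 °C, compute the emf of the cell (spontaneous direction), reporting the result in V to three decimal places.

+1.510 V

Mn³⁺/Mn²⁺ is the cathode (higher E°), Sn⁴⁺/Sn²⁺ the anode: E°cell = +1.54 − (+0.19) = +1.35 V, n = 2.
Overall: 2 Mn³⁺(aq) + Sn²⁺(aq) → 2 Mn²⁺(aq) + Sn⁴⁺(aq)
Q = [Mn²⁺]^2·[Sn⁴⁺] / ([Mn³⁺]^2·[Sn²⁺]); log Q = -5.419.
E = E° − (0.0592/n) log Q = +1.35 − (0.0592/2)(-5.419) = +1.510 V.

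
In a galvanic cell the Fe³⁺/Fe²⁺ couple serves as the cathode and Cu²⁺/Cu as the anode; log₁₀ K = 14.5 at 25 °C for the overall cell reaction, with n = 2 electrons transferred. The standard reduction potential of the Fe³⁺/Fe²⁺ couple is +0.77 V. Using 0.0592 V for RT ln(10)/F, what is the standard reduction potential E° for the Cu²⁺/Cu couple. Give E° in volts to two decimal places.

E°cell = (0.0592/n)·log K = (0.0592/2)(14.5) = +0.429 V.
Since Fe³⁺/Fe²⁺ is the cathode and Cu²⁺/Cu the anode, E°cell = E°(Fe³⁺/Fe²⁺) − E°(Cu²⁺/Cu).
So E°(Cu²⁺/Cu) = E°(Fe³⁺/Fe²⁺) − E°cell = (+0.77) − (+0.429) = +0.34 V.

+0.34 V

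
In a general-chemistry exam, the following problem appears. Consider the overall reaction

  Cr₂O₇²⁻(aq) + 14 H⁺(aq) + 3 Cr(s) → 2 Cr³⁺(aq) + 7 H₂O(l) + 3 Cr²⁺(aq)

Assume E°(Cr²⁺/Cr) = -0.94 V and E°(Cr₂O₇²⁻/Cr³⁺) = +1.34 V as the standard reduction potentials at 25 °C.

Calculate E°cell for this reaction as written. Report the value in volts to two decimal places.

+2.28 V

The Cr₂O₇²⁻/Cr³⁺ couple has the higher reduction potential, so it is the cathode; Cr²⁺/Cr is oxidised at the anode.
E°cell = E°(cathode) − E°(anode) = (+1.34) − (-0.94) = +2.28 V.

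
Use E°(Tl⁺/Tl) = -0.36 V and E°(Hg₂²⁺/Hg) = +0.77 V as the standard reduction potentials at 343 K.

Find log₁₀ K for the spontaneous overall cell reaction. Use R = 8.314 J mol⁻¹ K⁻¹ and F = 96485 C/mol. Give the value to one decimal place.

33.2

Cathode: Hg₂²⁺/Hg; anode: Tl⁺/Tl. E°cell = (+0.77) − (-0.36) = +1.13 V, with n = 2.
ΔG° = −nFE° = −RT ln K, so ln K = nFE°/(RT) = (2)(96485)(+1.13) / ((8.314)(343)) = 76.465.
log₁₀ K = 76.465 / ln 10 = 33.2.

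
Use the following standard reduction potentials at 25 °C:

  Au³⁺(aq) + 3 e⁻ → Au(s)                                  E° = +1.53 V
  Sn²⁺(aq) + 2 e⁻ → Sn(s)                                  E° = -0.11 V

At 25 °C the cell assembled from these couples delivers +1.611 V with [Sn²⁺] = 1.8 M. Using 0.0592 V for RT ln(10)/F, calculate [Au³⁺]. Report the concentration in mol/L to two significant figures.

0.082 M

Au³⁺/Au is the cathode, Sn²⁺/Sn the anode: E°cell = +1.64 V, n = 6.
Overall reaction: 2 Au³⁺(aq) + 3 Sn(s) → 2 Au(s) + 3 Sn²⁺(aq); Q = [Sn²⁺]^3/[Au³⁺]^2.
From E = E° − (0.0592/n) log Q: log Q = (E° − E)·n/0.0592 = (+1.64 − (+1.611))·6/0.0592 = 2.9392.
So 2·log[Au³⁺] = 3·log(1.8) − log Q = 0.7658 − (2.9392) = -2.1734; log[Au³⁺] = -2.1734 / 2 = -1.0867; [Au³⁺] = 10^(-1.0867) ≈ 0.082 M.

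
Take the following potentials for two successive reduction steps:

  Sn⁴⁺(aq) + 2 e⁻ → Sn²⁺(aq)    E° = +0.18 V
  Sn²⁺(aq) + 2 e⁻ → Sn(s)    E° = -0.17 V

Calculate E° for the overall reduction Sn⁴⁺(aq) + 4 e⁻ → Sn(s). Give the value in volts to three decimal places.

Standard free energies of sequential steps add: ΔG°₃ = ΔG°₁ + ΔG°₂, so n₃E°₃ = n₁E°₁ + n₂E°₂.
E°₃ = (2×+0.18 + 2×-0.17) / 4 = (+0.020) / 4 = +0.005 V.

+0.005 V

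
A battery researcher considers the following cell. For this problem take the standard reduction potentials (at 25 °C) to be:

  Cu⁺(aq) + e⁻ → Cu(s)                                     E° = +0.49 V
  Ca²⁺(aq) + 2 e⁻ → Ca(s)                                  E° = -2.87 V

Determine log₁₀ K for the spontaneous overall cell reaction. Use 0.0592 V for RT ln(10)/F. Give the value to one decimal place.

113.5

Cathode: Cu⁺/Cu; anode: Ca²⁺/Ca. E°cell = +3.36 V, n = 2.
log K = nE°cell / 0.0592 = (2)(+3.36) / 0.0592 = 113.5.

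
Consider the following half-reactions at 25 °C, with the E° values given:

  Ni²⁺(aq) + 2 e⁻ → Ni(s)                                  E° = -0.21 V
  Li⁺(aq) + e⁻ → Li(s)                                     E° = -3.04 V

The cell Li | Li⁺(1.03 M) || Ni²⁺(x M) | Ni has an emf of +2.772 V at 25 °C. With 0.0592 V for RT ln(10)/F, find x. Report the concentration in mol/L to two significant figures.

0.012 M

Ni²⁺/Ni is the cathode, Li⁺/Li the anode: E°cell = +2.83 V, n = 2.
Overall reaction: Ni²⁺(aq) + 2 Li(s) → Ni(s) + 2 Li⁺(aq); Q = [Li⁺]^2/[Ni²⁺]^1.
From E = E° − (0.0592/n) log Q: log Q = (E° − E)·n/0.0592 = (+2.83 − (+2.772))·2/0.0592 = 1.9595.
So 1·log[Ni²⁺] = 2·log(1.03) − log Q = 0.0257 − (1.9595) = -1.9338; [Ni²⁺] = 10^(-1.9338) ≈ 0.012 M.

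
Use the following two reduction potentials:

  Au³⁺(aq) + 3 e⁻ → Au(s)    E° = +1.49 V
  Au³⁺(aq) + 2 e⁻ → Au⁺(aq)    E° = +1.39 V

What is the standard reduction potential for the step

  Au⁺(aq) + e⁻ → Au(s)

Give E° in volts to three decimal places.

+1.690 V

Sequential free energies add, so n₃E°₃ = n₁E°₁ + n₂E°₂.
With n₃ = 3, and the known step contributing 2×(+1.39) V, the unknown satisfies 1·E° = 3×(+1.49) − 2×(+1.39) = +1.690.
E° = +1.690 / 1 = +1.690 V.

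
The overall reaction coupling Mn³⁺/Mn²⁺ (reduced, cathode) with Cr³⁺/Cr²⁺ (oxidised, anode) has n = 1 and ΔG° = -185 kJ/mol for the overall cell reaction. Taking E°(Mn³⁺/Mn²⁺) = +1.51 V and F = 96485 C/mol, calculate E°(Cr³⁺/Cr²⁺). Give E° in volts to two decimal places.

E°cell = −ΔG°/(nF) = −(-185×10³)/((1)(96485)) = +1.917 V.
Since Mn³⁺/Mn²⁺ is the cathode and Cr³⁺/Cr²⁺ the anode, E°cell = E°(Mn³⁺/Mn²⁺) − E°(Cr³⁺/Cr²⁺).
So E°(Cr³⁺/Cr²⁺) = E°(Mn³⁺/Mn²⁺) − E°cell = (+1.51) − (+1.917) = -0.41 V.

-0.41 V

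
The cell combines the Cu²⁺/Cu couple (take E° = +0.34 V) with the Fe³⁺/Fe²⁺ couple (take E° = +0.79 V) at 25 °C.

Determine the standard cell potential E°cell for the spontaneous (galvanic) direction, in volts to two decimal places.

The Fe³⁺/Fe²⁺ couple has the higher reduction potential, so it is the cathode; Cu²⁺/Cu is oxidised at the anode.
E°cell = E°(cathode) − E°(anode) = (+0.79) − (+0.34) = +0.45 V.

+0.45 V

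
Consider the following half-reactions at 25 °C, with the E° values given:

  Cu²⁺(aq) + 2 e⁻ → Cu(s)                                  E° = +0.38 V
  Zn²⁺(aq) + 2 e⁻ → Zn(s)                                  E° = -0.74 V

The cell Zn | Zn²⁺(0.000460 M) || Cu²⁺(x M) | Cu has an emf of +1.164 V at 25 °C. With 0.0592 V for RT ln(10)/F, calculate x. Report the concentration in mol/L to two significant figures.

0.014 M

Cu²⁺/Cu is the cathode, Zn²⁺/Zn the anode: E°cell = +1.12 V, n = 2.
Overall reaction: Cu²⁺(aq) + Zn(s) → Cu(s) + Zn²⁺(aq); Q = [Zn²⁺]^1/[Cu²⁺]^1.
From E = E° − (0.0592/n) log Q: log Q = (E° − E)·n/0.0592 = (+1.12 − (+1.164))·2/0.0592 = -1.4865.
So 1·log[Cu²⁺] = 1·log(0.00046) − log Q = -3.3372 − (-1.4865) = -1.8507; [Cu²⁺] = 10^(-1.8507) ≈ 0.014 M.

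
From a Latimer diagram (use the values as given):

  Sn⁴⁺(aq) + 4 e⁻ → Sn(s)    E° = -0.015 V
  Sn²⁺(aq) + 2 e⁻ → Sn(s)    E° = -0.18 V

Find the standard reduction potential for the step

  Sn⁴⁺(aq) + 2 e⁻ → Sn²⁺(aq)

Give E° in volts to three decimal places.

+0.150 V

Sequential free energies add, so n₃E°₃ = n₁E°₁ + n₂E°₂.
With n₃ = 4, and the known step contributing 2×(-0.18) V, the unknown satisfies 2·E° = 4×(-0.015) − 2×(-0.18) = +0.300.
E° = +0.300 / 2 = +0.150 V.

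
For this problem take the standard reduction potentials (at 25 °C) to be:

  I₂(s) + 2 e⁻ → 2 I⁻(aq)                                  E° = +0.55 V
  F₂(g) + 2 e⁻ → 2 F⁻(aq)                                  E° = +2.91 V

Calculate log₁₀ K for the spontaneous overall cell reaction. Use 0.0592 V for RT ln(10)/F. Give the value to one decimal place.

Cathode: F₂/F⁻; anode: I₂/I⁻. E°cell = +2.36 V, n = 2.
log K = nE°cell / 0.0592 = (2)(+2.36) / 0.0592 = 79.7.

79.7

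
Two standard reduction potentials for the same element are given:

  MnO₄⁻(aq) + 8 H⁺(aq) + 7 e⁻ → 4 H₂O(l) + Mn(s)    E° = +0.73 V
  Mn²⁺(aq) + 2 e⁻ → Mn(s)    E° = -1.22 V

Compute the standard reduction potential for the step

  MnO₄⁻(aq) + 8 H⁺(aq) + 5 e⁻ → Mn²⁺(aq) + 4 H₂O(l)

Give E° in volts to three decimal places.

Sequential free energies add, so n₃E°₃ = n₁E°₁ + n₂E°₂.
With n₃ = 7, and the known step contributing 2×(-1.22) V, the unknown satisfies 5·E° = 7×(+0.73) − 2×(-1.22) = +7.550.
E° = +7.550 / 5 = +1.510 V.

+1.510 V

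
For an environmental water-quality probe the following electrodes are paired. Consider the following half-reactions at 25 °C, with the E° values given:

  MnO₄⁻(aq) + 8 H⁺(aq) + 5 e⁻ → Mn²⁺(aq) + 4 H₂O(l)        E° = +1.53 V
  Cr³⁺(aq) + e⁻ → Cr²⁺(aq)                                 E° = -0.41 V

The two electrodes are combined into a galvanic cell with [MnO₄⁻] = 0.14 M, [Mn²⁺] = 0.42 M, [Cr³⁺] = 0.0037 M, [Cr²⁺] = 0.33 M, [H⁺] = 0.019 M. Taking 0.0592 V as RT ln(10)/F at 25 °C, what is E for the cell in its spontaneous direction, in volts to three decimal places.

+1.887 V

MnO₄⁻/Mn²⁺ is the cathode (higher E°), Cr³⁺/Cr²⁺ the anode: E°cell = +1.53 − (-0.41) = +1.94 V, n = 5.
Overall: MnO₄⁻(aq) + 8 H⁺(aq) + 5 Cr²⁺(aq) → Mn²⁺(aq) + 4 H₂O(l) + 5 Cr³⁺(aq)
Q = [Mn²⁺]·[Cr³⁺]^5 / ([MnO₄⁻]·[H⁺]^8·[Cr²⁺]^5); log Q = 4.496.
E = E° − (0.0592/n) log Q = +1.94 − (0.0592/5)(4.496) = +1.887 V.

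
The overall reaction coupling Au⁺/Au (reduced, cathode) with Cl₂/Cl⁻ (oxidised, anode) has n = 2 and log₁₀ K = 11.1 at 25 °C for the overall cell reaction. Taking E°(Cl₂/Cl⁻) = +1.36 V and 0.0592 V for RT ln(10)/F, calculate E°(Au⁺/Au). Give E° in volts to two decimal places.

E°cell = (0.0592/n)·log K = (0.0592/2)(11.1) = +0.329 V.
Since Au⁺/Au is the cathode and Cl₂/Cl⁻ the anode, E°cell = E°(Au⁺/Au) − E°(Cl₂/Cl⁻).
So E°(Au⁺/Au) = E°cell + E°(Cl₂/Cl⁻) = +0.329 + (+1.36) = +1.69 V.

+1.69 V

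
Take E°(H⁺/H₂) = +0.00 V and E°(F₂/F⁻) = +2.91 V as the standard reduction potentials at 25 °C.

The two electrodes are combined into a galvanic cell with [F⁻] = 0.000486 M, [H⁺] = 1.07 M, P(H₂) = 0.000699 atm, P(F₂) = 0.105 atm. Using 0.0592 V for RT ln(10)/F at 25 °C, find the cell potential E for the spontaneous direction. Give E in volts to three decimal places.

+2.982 V

F₂/F⁻ is the cathode (higher E°), H⁺/H₂ the anode: E°cell = +2.91 − (+0.00) = +2.91 V, n = 2.
Overall: F₂(g) + H₂(g) → 2 F⁻(aq) + 2 H⁺(aq)
Q = [F⁻]^2·[H⁺]^2 / (P(F₂)·P(H₂)); log Q = -2.434.
E = E° − (0.0592/n) log Q = +2.91 − (0.0592/2)(-2.434) = +2.982 V.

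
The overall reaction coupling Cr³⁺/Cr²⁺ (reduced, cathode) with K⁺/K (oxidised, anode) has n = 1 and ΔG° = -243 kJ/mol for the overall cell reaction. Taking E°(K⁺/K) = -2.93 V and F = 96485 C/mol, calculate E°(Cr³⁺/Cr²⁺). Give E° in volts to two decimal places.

E°cell = −ΔG°/(nF) = −(-243×10³)/((1)(96485)) = +2.519 V.
Since Cr³⁺/Cr²⁺ is the cathode and K⁺/K the anode, E°cell = E°(Cr³⁺/Cr²⁺) − E°(K⁺/K).
So E°(Cr³⁺/Cr²⁺) = E°cell + E°(K⁺/K) = +2.519 + (-2.93) = -0.41 V.

-0.41 V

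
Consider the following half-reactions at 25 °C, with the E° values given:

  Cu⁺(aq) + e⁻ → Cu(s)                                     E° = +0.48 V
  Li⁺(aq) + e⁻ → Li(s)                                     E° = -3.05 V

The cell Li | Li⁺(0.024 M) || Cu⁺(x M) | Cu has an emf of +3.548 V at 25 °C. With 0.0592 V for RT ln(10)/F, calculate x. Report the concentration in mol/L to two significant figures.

0.048 M

Cu⁺/Cu is the cathode, Li⁺/Li the anode: E°cell = +3.53 V, n = 1.
Overall reaction: Cu⁺(aq) + Li(s) → Cu(s) + Li⁺(aq); Q = [Li⁺]^1/[Cu⁺]^1.
From E = E° − (0.0592/n) log Q: log Q = (E° − E)·n/0.0592 = (+3.53 − (+3.548))·1/0.0592 = -0.3041.
So 1·log[Cu⁺] = 1·log(0.024) − log Q = -1.6198 − (-0.3041) = -1.3157; [Cu⁺] = 10^(-1.3157) ≈ 0.048 M.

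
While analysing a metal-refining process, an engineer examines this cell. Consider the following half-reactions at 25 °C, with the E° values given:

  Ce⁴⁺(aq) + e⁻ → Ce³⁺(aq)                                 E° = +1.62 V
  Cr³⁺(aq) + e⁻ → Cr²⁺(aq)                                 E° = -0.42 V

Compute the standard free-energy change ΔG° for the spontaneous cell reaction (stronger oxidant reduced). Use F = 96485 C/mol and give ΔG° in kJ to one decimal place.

Ce⁴⁺/Ce³⁺ (E° = +1.62 V) is the cathode; Cr³⁺/Cr²⁺ (E° = -0.42 V) is the anode, so E°cell = +2.04 V.
Balancing electrons gives n = 1 (lcm of 1 and 1).
ΔG° = −nFE° = −(1)(96485)(+2.04) = -196,829 J = -196.8 kJ.

-196.8 kJ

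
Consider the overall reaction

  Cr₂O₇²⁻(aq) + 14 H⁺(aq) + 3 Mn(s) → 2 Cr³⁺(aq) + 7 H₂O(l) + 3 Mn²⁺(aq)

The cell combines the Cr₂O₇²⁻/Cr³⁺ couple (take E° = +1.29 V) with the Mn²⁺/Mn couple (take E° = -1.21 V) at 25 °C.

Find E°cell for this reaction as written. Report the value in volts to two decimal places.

The Cr₂O₇²⁻/Cr³⁺ couple has the higher reduction potential, so it is the cathode; Mn²⁺/Mn is oxidised at the anode.
E°cell = E°(cathode) − E°(anode) = (+1.29) − (-1.21) = +2.50 V.

+2.50 V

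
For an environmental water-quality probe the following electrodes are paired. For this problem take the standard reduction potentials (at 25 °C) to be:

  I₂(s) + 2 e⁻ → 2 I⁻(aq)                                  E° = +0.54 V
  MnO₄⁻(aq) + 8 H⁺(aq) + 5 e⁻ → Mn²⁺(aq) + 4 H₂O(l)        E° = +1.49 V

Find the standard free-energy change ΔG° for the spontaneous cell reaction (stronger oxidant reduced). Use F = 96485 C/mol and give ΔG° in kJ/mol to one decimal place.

-916.6 kJ/mol

MnO₄⁻/Mn²⁺ (E° = +1.49 V) is the cathode; I₂/I⁻ (E° = +0.54 V) is the anode, so E°cell = +0.95 V.
Balancing electrons gives n = 10 (lcm of 5 and 2).
ΔG° = −nFE° = −(10)(96485)(+0.95) = -916,608 J = -916.6 kJ/mol.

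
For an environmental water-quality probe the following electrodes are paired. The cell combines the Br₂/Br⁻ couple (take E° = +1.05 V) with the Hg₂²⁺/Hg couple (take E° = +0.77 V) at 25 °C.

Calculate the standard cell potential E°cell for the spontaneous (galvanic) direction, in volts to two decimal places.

+0.28 V

The Br₂/Br⁻ couple has the higher reduction potential, so it is the cathode; Hg₂²⁺/Hg is oxidised at the anode.
E°cell = E°(cathode) − E°(anode) = (+1.05) − (+0.77) = +0.28 V.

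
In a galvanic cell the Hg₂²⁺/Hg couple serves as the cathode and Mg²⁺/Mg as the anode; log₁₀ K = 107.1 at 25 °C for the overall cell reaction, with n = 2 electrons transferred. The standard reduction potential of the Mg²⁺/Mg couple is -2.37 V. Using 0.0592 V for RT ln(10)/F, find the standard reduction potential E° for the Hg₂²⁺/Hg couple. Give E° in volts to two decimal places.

E°cell = (0.0592/n)·log K = (0.0592/2)(107.1) = +3.170 V.
Since Hg₂²⁺/Hg is the cathode and Mg²⁺/Mg the anode, E°cell = E°(Hg₂²⁺/Hg) − E°(Mg²⁺/Mg).
So E°(Hg₂²⁺/Hg) = E°cell + E°(Mg²⁺/Mg) = +3.170 + (-2.37) = +0.80 V.

+0.80 V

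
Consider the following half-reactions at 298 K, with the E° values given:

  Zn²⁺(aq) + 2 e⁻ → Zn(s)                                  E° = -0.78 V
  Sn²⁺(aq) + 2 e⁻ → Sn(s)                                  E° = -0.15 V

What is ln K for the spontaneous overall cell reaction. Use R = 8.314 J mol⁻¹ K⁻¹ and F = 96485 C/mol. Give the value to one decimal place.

Cathode: Sn²⁺/Sn; anode: Zn²⁺/Zn. E°cell = (-0.15) − (-0.78) = +0.63 V, with n = 2.
ΔG° = −nFE° = −RT ln K, so ln K = nFE°/(RT) = (2)(96485)(+0.63) / ((8.314)(298)) = 49.069.

49.1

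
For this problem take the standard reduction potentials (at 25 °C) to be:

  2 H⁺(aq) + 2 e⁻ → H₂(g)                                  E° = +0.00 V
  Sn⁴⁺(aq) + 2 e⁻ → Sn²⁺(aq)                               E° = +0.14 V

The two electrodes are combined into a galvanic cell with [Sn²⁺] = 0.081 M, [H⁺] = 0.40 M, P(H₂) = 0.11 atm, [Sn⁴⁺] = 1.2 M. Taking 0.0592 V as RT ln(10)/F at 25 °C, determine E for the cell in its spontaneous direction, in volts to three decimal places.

Sn⁴⁺/Sn²⁺ is the cathode (higher E°), H⁺/H₂ the anode: E°cell = +0.14 − (+0.00) = +0.14 V, n = 2.
Overall: Sn⁴⁺(aq) + H₂(g) → Sn²⁺(aq) + 2 H⁺(aq)
Q = [Sn²⁺]·[H⁺]^2 / ([Sn⁴⁺]·P(H₂)); log Q = -1.008.
E = E° − (0.0592/n) log Q = +0.14 − (0.0592/2)(-1.008) = +0.170 V.

+0.170 V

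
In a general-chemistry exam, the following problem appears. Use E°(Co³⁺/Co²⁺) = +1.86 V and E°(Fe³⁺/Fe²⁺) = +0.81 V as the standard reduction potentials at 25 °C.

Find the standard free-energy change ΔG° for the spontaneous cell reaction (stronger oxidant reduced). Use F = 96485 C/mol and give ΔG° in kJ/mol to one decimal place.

-101.3 kJ/mol

Co³⁺/Co²⁺ (E° = +1.86 V) is the cathode; Fe³⁺/Fe²⁺ (E° = +0.81 V) is the anode, so E°cell = +1.05 V.
Balancing electrons gives n = 1 (lcm of 1 and 1).
ΔG° = −nFE° = −(1)(96485)(+1.05) = -101,309 J = -101.3 kJ/mol.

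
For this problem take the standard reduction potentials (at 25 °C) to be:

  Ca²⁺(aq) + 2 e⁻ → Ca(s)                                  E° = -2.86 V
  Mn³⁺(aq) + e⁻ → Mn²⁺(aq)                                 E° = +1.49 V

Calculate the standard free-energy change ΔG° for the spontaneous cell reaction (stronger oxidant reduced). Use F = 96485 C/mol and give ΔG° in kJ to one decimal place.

-839.4 kJ

Mn³⁺/Mn²⁺ (E° = +1.49 V) is the cathode; Ca²⁺/Ca (E° = -2.86 V) is the anode, so E°cell = +4.35 V.
Balancing electrons gives n = 2 (lcm of 1 and 2).
ΔG° = −nFE° = −(2)(96485)(+4.35) = -839,419 J = -839.4 kJ.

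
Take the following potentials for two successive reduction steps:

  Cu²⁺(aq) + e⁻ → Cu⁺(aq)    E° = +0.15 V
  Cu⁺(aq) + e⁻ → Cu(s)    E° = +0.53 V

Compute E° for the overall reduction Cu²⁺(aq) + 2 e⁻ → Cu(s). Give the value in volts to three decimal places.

+0.340 V

Standard free energies of sequential steps add: ΔG°₃ = ΔG°₁ + ΔG°₂, so n₃E°₃ = n₁E°₁ + n₂E°₂.
E°₃ = (1×+0.15 + 1×+0.53) / 2 = (+0.680) / 2 = +0.340 V.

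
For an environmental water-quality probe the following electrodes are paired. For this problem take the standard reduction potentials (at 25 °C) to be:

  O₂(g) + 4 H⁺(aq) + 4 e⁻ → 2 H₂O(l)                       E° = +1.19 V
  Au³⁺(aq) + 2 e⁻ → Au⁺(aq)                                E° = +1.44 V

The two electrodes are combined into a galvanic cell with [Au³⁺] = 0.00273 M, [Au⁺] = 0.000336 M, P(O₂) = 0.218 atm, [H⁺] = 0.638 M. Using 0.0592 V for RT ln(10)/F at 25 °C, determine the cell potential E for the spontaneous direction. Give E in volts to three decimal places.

Au³⁺/Au⁺ is the cathode (higher E°), O₂/H₂O the anode: E°cell = +1.44 − (+1.19) = +0.25 V, n = 4.
Overall: 2 Au³⁺(aq) + 2 H₂O(l) → 2 Au⁺(aq) + O₂(g) + 4 H⁺(aq)
Q = [Au⁺]^2·P(O₂)·[H⁺]^4 / ([Au³⁺]^2); log Q = -3.262.
E = E° − (0.0592/n) log Q = +0.25 − (0.0592/4)(-3.262) = +0.298 V.

+0.298 V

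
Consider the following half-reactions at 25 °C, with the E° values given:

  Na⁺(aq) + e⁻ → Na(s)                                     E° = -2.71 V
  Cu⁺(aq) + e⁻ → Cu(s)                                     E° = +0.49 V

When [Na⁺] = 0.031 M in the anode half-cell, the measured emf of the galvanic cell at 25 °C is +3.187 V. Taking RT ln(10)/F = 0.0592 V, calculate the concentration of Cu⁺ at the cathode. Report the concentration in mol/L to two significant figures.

Cu⁺/Cu is the cathode, Na⁺/Na the anode: E°cell = +3.20 V, n = 1.
Overall reaction: Cu⁺(aq) + Na(s) → Cu(s) + Na⁺(aq); Q = [Na⁺]^1/[Cu⁺]^1.
From E = E° − (0.0592/n) log Q: log Q = (E° − E)·n/0.0592 = (+3.20 − (+3.187))·1/0.0592 = 0.2196.
So 1·log[Cu⁺] = 1·log(0.031) − log Q = -1.5086 − (0.2196) = -1.7282; [Cu⁺] = 10^(-1.7282) ≈ 0.019 M.

0.019 M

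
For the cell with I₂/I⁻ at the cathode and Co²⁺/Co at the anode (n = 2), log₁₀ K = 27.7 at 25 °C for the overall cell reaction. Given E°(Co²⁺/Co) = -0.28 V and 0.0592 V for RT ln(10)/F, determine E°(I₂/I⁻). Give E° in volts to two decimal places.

E°cell = (0.0592/n)·log K = (0.0592/2)(27.7) = +0.820 V.
Since I₂/I⁻ is the cathode and Co²⁺/Co the anode, E°cell = E°(I₂/I⁻) − E°(Co²⁺/Co).
So E°(I₂/I⁻) = E°cell + E°(Co²⁺/Co) = +0.820 + (-0.28) = +0.54 V.

+0.54 V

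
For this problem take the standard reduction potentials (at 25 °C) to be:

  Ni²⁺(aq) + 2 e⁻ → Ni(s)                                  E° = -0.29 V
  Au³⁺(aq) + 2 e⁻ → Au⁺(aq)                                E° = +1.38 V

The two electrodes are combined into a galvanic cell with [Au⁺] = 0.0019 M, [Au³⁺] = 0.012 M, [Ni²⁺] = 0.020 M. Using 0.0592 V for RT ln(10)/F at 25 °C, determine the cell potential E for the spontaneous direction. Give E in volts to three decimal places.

+1.744 V

Au³⁺/Au⁺ is the cathode (higher E°), Ni²⁺/Ni the anode: E°cell = +1.38 − (-0.29) = +1.67 V, n = 2.
Overall: Au³⁺(aq) + Ni(s) → Au⁺(aq) + Ni²⁺(aq)
Q = [Au⁺]·[Ni²⁺] / ([Au³⁺]); log Q = -2.499.
E = E° − (0.0592/n) log Q = +1.67 − (0.0592/2)(-2.499) = +1.744 V.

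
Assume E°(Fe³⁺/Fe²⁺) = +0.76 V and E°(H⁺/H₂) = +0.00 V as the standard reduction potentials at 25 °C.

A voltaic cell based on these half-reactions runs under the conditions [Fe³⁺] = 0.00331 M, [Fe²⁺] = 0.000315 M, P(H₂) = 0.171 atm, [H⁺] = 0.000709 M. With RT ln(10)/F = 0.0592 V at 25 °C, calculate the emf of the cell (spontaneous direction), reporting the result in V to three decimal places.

+0.984 V

Fe³⁺/Fe²⁺ is the cathode (higher E°), H⁺/H₂ the anode: E°cell = +0.76 − (+0.00) = +0.76 V, n = 2.
Overall: 2 Fe³⁺(aq) + H₂(g) → 2 Fe²⁺(aq) + 2 H⁺(aq)
Q = [Fe²⁺]^2·[H⁺]^2 / ([Fe³⁺]^2·P(H₂)); log Q = -7.575.
E = E° − (0.0592/n) log Q = +0.76 − (0.0592/2)(-7.575) = +0.984 V.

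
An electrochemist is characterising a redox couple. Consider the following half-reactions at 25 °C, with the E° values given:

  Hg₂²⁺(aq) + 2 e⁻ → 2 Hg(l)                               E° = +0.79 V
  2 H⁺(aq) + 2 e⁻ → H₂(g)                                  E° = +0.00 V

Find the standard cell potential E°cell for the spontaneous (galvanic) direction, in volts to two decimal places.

+0.79 V

The Hg₂²⁺/Hg couple has the higher reduction potential, so it is the cathode; H⁺/H₂ is oxidised at the anode.
E°cell = E°(cathode) − E°(anode) = (+0.79) − (+0.00) = +0.79 V.
Since E°cell > 0, the reaction is spontaneous under standard conditions.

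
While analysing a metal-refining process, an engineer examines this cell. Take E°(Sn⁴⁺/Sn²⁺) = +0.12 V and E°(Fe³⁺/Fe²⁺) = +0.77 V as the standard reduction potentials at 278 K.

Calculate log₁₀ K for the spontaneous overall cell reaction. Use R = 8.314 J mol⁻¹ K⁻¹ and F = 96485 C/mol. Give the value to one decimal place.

23.6

Cathode: Fe³⁺/Fe²⁺; anode: Sn⁴⁺/Sn²⁺. E°cell = (+0.77) − (+0.12) = +0.65 V, with n = 2.
ΔG° = −nFE° = −RT ln K, so ln K = nFE°/(RT) = (2)(96485)(+0.65) / ((8.314)(278)) = 54.269.
log₁₀ K = 54.269 / ln 10 = 23.6.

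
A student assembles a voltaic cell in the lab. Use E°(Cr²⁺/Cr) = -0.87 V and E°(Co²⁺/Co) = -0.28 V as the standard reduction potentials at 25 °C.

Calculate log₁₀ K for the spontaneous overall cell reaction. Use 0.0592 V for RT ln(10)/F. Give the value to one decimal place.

Cathode: Co²⁺/Co; anode: Cr²⁺/Cr. E°cell = +0.59 V, n = 2.
log K = nE°cell / 0.0592 = (2)(+0.59) / 0.0592 = 19.9.

19.9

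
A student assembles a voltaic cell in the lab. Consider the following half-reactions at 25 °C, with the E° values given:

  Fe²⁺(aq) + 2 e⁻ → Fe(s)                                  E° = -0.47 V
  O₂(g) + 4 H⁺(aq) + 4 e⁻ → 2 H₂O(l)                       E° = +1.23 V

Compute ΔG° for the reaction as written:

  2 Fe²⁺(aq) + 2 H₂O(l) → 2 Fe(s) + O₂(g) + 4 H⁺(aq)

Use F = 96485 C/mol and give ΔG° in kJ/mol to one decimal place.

As written, Fe²⁺/Fe is reduced (cathode) and O₂/H₂O is oxidised (anode), so E°cell = (-0.47) − (+1.23) = -1.70 V.
Balancing electrons gives n = 4.
ΔG° = −nFE° = −(4)(96485)(-1.70) = 656,098 J = +656.1 kJ/mol.

+656.1 kJ/mol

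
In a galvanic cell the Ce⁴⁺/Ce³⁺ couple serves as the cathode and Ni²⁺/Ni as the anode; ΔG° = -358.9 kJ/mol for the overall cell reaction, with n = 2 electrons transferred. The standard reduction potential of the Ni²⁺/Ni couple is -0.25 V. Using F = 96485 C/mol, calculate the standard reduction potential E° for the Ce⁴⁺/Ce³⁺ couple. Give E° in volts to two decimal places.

+1.61 V

E°cell = −ΔG°/(nF) = −(-358.9×10³)/((2)(96485)) = +1.860 V.
Since Ce⁴⁺/Ce³⁺ is the cathode and Ni²⁺/Ni the anode, E°cell = E°(Ce⁴⁺/Ce³⁺) − E°(Ni²⁺/Ni).
So E°(Ce⁴⁺/Ce³⁺) = E°cell + E°(Ni²⁺/Ni) = +1.860 + (-0.25) = +1.61 V.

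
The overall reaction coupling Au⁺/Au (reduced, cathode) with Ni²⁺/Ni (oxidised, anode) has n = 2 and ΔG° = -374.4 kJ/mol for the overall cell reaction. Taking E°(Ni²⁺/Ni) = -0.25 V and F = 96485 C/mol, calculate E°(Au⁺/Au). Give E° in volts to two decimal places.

+1.69 V

E°cell = −ΔG°/(nF) = −(-374.4×10³)/((2)(96485)) = +1.940 V.
Since Au⁺/Au is the cathode and Ni²⁺/Ni the anode, E°cell = E°(Au⁺/Au) − E°(Ni²⁺/Ni).
So E°(Au⁺/Au) = E°cell + E°(Ni²⁺/Ni) = +1.940 + (-0.25) = +1.69 V.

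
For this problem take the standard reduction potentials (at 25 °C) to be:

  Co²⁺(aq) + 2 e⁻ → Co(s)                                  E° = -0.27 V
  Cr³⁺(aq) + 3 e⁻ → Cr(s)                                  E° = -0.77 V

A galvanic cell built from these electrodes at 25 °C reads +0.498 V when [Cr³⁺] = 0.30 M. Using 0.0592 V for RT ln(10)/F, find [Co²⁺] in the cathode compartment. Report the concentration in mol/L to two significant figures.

0.38 M

Co²⁺/Co is the cathode, Cr³⁺/Cr the anode: E°cell = +0.50 V, n = 6.
Overall reaction: 3 Co²⁺(aq) + 2 Cr(s) → 3 Co(s) + 2 Cr³⁺(aq); Q = [Cr³⁺]^2/[Co²⁺]^3.
From E = E° − (0.0592/n) log Q: log Q = (E° − E)·n/0.0592 = (+0.50 − (+0.498))·6/0.0592 = 0.2027.
So 3·log[Co²⁺] = 2·log(0.3) − log Q = -1.0458 − (0.2027) = -1.2485; log[Co²⁺] = -1.2485 / 3 = -0.4162; [Co²⁺] = 10^(-0.4162) ≈ 0.38 M.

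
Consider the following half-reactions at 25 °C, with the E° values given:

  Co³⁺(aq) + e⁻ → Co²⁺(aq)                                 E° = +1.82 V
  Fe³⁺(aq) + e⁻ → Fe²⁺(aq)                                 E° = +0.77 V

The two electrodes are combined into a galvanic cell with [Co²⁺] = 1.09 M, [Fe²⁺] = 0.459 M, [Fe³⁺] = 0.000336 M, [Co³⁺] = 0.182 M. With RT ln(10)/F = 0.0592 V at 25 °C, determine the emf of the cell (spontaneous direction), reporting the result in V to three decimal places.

Co³⁺/Co²⁺ is the cathode (higher E°), Fe³⁺/Fe²⁺ the anode: E°cell = +1.82 − (+0.77) = +1.05 V, n = 1.
Overall: Co³⁺(aq) + Fe²⁺(aq) → Co²⁺(aq) + Fe³⁺(aq)
Q = [Co²⁺]·[Fe³⁺] / ([Co³⁺]·[Fe²⁺]); log Q = -2.358.
E = E° − (0.0592/n) log Q = +1.05 − (0.0592/1)(-2.358) = +1.190 V.

+1.190 V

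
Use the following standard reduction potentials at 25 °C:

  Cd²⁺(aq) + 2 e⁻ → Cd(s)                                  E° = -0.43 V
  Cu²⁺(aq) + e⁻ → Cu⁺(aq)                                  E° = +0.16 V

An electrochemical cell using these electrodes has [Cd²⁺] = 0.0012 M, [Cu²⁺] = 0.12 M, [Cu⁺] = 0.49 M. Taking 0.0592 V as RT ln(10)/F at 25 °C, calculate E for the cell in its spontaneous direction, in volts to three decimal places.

Cu²⁺/Cu⁺ is the cathode (higher E°), Cd²⁺/Cd the anode: E°cell = +0.16 − (-0.43) = +0.59 V, n = 2.
Overall: 2 Cu²⁺(aq) + Cd(s) → 2 Cu⁺(aq) + Cd²⁺(aq)
Q = [Cu⁺]^2·[Cd²⁺] / ([Cu²⁺]^2); log Q = -1.699.
E = E° − (0.0592/n) log Q = +0.59 − (0.0592/2)(-1.699) = +0.640 V.

+0.640 V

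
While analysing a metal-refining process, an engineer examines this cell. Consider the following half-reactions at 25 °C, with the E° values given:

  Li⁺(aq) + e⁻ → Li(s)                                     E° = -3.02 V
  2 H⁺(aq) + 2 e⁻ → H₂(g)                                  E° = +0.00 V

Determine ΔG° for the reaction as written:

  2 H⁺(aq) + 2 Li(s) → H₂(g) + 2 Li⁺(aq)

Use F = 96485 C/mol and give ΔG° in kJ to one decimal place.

As written, H⁺/H₂ is reduced (cathode) and Li⁺/Li is oxidised (anode), so E°cell = (+0.00) − (-3.02) = +3.02 V.
Balancing electrons gives n = 2.
ΔG° = −nFE° = −(2)(96485)(+3.02) = -582,769 J = -582.8 kJ.

-582.8 kJ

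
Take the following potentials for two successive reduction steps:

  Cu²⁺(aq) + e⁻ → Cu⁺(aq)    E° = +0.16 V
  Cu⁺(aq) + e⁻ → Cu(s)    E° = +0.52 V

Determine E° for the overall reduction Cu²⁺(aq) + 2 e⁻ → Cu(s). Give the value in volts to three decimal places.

Since ΔG° = −nFE° is additive over sequential reductions, n₃E°₃ = n₁E°₁ + n₂E°₂.
E°₃ = (1×+0.16 + 1×+0.52) / 2 = (+0.680) / 2 = +0.340 V.

+0.340 V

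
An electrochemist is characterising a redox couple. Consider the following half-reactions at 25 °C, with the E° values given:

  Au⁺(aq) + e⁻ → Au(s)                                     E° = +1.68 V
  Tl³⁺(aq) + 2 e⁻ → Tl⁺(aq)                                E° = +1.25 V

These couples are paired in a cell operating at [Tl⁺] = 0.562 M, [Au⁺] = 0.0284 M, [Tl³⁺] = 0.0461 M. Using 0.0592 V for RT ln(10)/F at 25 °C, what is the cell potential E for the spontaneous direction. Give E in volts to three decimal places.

Au⁺/Au is the cathode (higher E°), Tl³⁺/Tl⁺ the anode: E°cell = +1.68 − (+1.25) = +0.43 V, n = 2.
Overall: 2 Au⁺(aq) + Tl⁺(aq) → 2 Au(s) + Tl³⁺(aq)
Q = [Tl³⁺] / ([Au⁺]^2·[Tl⁺]); log Q = 2.007.
E = E° − (0.0592/n) log Q = +0.43 − (0.0592/2)(2.007) = +0.371 V.

+0.371 V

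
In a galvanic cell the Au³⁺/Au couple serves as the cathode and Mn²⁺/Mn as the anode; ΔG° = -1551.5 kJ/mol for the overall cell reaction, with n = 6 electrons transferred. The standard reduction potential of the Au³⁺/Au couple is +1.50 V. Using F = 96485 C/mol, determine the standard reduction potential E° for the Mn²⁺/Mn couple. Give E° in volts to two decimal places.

-1.18 V

E°cell = −ΔG°/(nF) = −(-1551.5×10³)/((6)(96485)) = +2.680 V.
Since Au³⁺/Au is the cathode and Mn²⁺/Mn the anode, E°cell = E°(Au³⁺/Au) − E°(Mn²⁺/Mn).
So E°(Mn²⁺/Mn) = E°(Au³⁺/Au) − E°cell = (+1.50) − (+2.680) = -1.18 V.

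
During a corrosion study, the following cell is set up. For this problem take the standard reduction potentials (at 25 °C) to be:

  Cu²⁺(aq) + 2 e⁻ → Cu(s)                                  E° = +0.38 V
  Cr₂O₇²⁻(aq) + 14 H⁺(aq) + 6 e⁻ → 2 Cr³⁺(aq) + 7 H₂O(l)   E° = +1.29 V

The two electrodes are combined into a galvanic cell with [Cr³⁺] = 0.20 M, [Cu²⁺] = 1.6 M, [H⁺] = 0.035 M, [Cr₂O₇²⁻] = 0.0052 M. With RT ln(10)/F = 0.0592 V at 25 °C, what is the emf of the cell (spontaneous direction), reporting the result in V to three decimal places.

+0.694 V

Cr₂O₇²⁻/Cr³⁺ is the cathode (higher E°), Cu²⁺/Cu the anode: E°cell = +1.29 − (+0.38) = +0.91 V, n = 6.
Overall: Cr₂O₇²⁻(aq) + 14 H⁺(aq) + 3 Cu(s) → 2 Cr³⁺(aq) + 7 H₂O(l) + 3 Cu²⁺(aq)
Q = [Cr³⁺]^2·[Cu²⁺]^3 / ([Cr₂O₇²⁻]·[H⁺]^14); log Q = 21.881.
E = E° − (0.0592/n) log Q = +0.91 − (0.0592/6)(21.881) = +0.694 V.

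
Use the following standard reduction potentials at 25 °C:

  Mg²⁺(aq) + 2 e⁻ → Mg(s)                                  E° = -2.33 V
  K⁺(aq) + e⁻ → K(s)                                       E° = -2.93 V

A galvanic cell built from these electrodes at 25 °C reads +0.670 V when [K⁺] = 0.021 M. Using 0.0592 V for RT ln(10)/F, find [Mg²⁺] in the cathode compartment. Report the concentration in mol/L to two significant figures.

Mg²⁺/Mg is the cathode, K⁺/K the anode: E°cell = +0.60 V, n = 2.
Overall reaction: Mg²⁺(aq) + 2 K(s) → Mg(s) + 2 K⁺(aq); Q = [K⁺]^2/[Mg²⁺]^1.
From E = E° − (0.0592/n) log Q: log Q = (E° − E)·n/0.0592 = (+0.60 − (+0.670))·2/0.0592 = -2.3649.
So 1·log[Mg²⁺] = 2·log(0.021) − log Q = -3.3556 − (-2.3649) = -0.9907; [Mg²⁺] = 10^(-0.9907) ≈ 0.10 M.

0.10 M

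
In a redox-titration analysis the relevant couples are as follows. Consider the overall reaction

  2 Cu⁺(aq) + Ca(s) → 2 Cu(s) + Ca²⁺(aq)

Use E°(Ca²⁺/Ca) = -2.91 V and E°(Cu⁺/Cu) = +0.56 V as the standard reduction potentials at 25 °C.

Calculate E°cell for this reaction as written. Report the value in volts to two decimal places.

The Cu⁺/Cu couple has the higher reduction potential, so it is the cathode; Ca²⁺/Ca is oxidised at the anode.
E°cell = E°(cathode) − E°(anode) = (+0.56) − (-2.91) = +3.47 V.

+3.47 V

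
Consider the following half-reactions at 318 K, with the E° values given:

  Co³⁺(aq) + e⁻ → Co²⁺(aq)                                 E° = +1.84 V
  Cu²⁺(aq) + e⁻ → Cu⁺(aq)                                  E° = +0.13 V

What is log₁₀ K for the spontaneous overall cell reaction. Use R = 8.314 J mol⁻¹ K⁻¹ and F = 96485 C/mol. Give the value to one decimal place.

Cathode: Co³⁺/Co²⁺; anode: Cu²⁺/Cu⁺. E°cell = (+1.84) − (+0.13) = +1.71 V, with n = 1.
ΔG° = −nFE° = −RT ln K, so ln K = nFE°/(RT) = (1)(96485)(+1.71) / ((8.314)(318)) = 62.405.
log₁₀ K = 62.405 / ln 10 = 27.1.

27.1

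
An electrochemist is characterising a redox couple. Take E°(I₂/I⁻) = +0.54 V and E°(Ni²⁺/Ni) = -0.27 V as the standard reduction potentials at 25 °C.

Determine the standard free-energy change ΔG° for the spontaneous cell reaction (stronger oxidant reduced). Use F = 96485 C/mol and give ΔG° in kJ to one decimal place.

-156.3 kJ

I₂/I⁻ (E° = +0.54 V) is the cathode; Ni²⁺/Ni (E° = -0.27 V) is the anode, so E°cell = +0.81 V.
Balancing electrons gives n = 2 (lcm of 2 and 2).
ΔG° = −nFE° = −(2)(96485)(+0.81) = -156,306 J = -156.3 kJ.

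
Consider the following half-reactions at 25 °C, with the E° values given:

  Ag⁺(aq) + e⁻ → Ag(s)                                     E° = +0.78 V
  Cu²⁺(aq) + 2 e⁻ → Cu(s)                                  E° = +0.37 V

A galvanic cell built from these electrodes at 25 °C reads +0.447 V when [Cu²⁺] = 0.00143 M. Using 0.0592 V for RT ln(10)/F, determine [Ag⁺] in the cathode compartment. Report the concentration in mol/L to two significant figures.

0.16 M

Ag⁺/Ag is the cathode, Cu²⁺/Cu the anode: E°cell = +0.41 V, n = 2.
Overall reaction: 2 Ag⁺(aq) + Cu(s) → 2 Ag(s) + Cu²⁺(aq); Q = [Cu²⁺]^1/[Ag⁺]^2.
From E = E° − (0.0592/n) log Q: log Q = (E° − E)·n/0.0592 = (+0.41 − (+0.447))·2/0.0592 = -1.2500.
So 2·log[Ag⁺] = 1·log(0.00143) − log Q = -2.8447 − (-1.2500) = -1.5947; log[Ag⁺] = -1.5947 / 2 = -0.7974; [Ag⁺] = 10^(-0.7974) ≈ 0.16 M.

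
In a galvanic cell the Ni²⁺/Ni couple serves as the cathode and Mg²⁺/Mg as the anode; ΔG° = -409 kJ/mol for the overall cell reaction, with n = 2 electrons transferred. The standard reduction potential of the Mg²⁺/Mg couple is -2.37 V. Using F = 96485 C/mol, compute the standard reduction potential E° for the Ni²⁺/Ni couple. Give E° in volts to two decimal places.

E°cell = −ΔG°/(nF) = −(-409×10³)/((2)(96485)) = +2.120 V.
Since Ni²⁺/Ni is the cathode and Mg²⁺/Mg the anode, E°cell = E°(Ni²⁺/Ni) − E°(Mg²⁺/Mg).
So E°(Ni²⁺/Ni) = E°cell + E°(Mg²⁺/Mg) = +2.120 + (-2.37) = -0.25 V.

-0.25 V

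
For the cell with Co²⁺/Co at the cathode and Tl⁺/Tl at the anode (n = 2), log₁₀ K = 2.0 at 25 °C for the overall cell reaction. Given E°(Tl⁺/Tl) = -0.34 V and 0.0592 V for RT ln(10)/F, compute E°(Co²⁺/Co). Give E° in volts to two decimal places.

E°cell = (0.0592/n)·log K = (0.0592/2)(2.0) = +0.059 V.
Since Co²⁺/Co is the cathode and Tl⁺/Tl the anode, E°cell = E°(Co²⁺/Co) − E°(Tl⁺/Tl).
So E°(Co²⁺/Co) = E°cell + E°(Tl⁺/Tl) = +0.059 + (-0.34) = -0.28 V.

-0.28 V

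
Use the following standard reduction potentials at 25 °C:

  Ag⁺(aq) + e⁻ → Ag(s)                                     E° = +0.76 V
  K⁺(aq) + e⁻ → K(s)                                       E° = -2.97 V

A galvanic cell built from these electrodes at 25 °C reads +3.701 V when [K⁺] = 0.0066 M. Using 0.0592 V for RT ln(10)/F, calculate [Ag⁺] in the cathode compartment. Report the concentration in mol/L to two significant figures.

Ag⁺/Ag is the cathode, K⁺/K the anode: E°cell = +3.73 V, n = 1.
Overall reaction: Ag⁺(aq) + K(s) → Ag(s) + K⁺(aq); Q = [K⁺]^1/[Ag⁺]^1.
From E = E° − (0.0592/n) log Q: log Q = (E° − E)·n/0.0592 = (+3.73 − (+3.701))·1/0.0592 = 0.4899.
So 1·log[Ag⁺] = 1·log(0.0066) − log Q = -2.1805 − (0.4899) = -2.6704; [Ag⁺] = 10^(-2.6704) ≈ 0.0021 M.

0.0021 M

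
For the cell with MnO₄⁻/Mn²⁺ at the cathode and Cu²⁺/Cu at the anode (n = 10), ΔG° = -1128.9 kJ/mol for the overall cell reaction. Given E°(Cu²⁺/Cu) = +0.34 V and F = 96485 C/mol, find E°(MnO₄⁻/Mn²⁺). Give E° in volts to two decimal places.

+1.51 V

E°cell = −ΔG°/(nF) = −(-1128.9×10³)/((10)(96485)) = +1.170 V.
Since MnO₄⁻/Mn²⁺ is the cathode and Cu²⁺/Cu the anode, E°cell = E°(MnO₄⁻/Mn²⁺) − E°(Cu²⁺/Cu).
So E°(MnO₄⁻/Mn²⁺) = E°cell + E°(Cu²⁺/Cu) = +1.170 + (+0.34) = +1.51 V.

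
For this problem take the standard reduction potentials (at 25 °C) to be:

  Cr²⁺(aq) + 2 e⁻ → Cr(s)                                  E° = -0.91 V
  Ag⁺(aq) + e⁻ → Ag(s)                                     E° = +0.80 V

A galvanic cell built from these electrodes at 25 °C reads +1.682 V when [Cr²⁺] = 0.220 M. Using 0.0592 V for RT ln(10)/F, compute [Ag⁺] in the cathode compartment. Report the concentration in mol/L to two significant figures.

Ag⁺/Ag is the cathode, Cr²⁺/Cr the anode: E°cell = +1.71 V, n = 2.
Overall reaction: 2 Ag⁺(aq) + Cr(s) → 2 Ag(s) + Cr²⁺(aq); Q = [Cr²⁺]^1/[Ag⁺]^2.
From E = E° − (0.0592/n) log Q: log Q = (E° − E)·n/0.0592 = (+1.71 − (+1.682))·2/0.0592 = 0.9459.
So 2·log[Ag⁺] = 1·log(0.22) − log Q = -0.6576 − (0.9459) = -1.6035; log[Ag⁺] = -1.6035 / 2 = -0.8017; [Ag⁺] = 10^(-0.8017) ≈ 0.16 M.

0.16 M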